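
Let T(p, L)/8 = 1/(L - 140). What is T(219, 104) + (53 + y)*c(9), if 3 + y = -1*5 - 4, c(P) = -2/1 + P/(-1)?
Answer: -4061/9 ≈ -451.22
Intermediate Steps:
c(P) = -2 - P (c(P) = -2*1 + P*(-1) = -2 - P)
T(p, L) = 8/(-140 + L) (T(p, L) = 8/(L - 140) = 8/(-140 + L))
y = -12 (y = -3 + (-1*5 - 4) = -3 + (-5 - 4) = -3 - 9 = -12)
T(219, 104) + (53 + y)*c(9) = 8/(-140 + 104) + (53 - 12)*(-2 - 1*9) = 8/(-36) + 41*(-2 - 9) = 8*(-1/36) + 41*(-11) = -2/9 - 451 = -4061/9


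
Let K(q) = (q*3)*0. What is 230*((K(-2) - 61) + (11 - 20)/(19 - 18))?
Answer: -16100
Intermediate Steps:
K(q) = 0 (K(q) = (3*q)*0 = 0)
230*((K(-2) - 61) + (11 - 20)/(19 - 18)) = 230*((0 - 61) + (11 - 20)/(19 - 18)) = 230*(-61 - 9/1) = 230*(-61 - 9*1) = 230*(-61 - 9) = 230*(-70) = -16100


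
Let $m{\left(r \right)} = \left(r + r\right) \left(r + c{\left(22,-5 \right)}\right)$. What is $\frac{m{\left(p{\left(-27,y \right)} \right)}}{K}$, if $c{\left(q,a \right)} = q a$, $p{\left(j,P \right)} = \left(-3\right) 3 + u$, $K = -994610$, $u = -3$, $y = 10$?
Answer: $- \frac{1464}{497305} \approx -0.0029439$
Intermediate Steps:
$p{\left(j,P \right)} = -12$ ($p{\left(j,P \right)} = \left(-3\right) 3 - 3 = -9 - 3 = -12$)
$c{\left(q,a \right)} = a q$
$m{\left(r \right)} = 2 r \left(-110 + r\right)$ ($m{\left(r \right)} = \left(r + r\right) \left(r - 110\right) = 2 r \left(r - 110\right) = 2 r \left(-110 + r\right)$)
$\frac{m{\left(p{\left(-27,y \right)} \right)}}{K} = \frac{2 \left(-12\right) \left(-110 - 12\right)}{-994610} = 2 \left(-12\right) \left(-122\right) \left(- \frac{1}{994610}\right) = 2928 \left(- \frac{1}{994610}\right) = - \frac{1464}{497305}$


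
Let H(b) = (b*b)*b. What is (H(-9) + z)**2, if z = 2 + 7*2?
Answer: 508369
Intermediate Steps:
z = 16 (z = 2 + 14 = 16)
H(b) = b**3 (H(b) = b**2*b = b**3)
(H(-9) + z)**2 = ((-9)**3 + 16)**2 = (-729 + 16)**2 = (-713)**2 = 508369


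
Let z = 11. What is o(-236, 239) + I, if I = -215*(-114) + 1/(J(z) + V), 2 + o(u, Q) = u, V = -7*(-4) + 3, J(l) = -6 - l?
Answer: 339809/14 ≈ 24272.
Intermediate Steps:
V = 31 (V = 28 + 3 = 31)
o(u, Q) = -2 + u
I = 343141/14 (I = -215*(-114) + 1/((-6 - 1*11) + 31) = 24510 + 1/((-6 - 11) + 31) = 24510 + 1/(-17 + 31) = 24510 + 1/14 = 343141/14 ≈ 24510.)
o(-236, 239) + I = (-2 - 236) + 343141/14 = -238 + 343141/14 = 339809/14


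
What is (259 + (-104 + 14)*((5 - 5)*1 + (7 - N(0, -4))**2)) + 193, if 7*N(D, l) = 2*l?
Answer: -270262/49 ≈ -5515.5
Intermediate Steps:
N(D, l) = 2*l/7 (N(D, l) = (2*l)/7 = 2*l/7)
(259 + (-104 + 14)*((5 - 5)*1 + (7 - N(0, -4))**2)) + 193 = (259 + (-104 + 14)*((5 - 5)*1 + (7 - 2*(-4)/7)**2)) + 193 = (259 - 90*(0*1 + (7 - 1*(-8/7))**2)) + 193 = (259 - 90*(0 + (7 + 8/7)**2)) + 193 = (259 - 90*(0 + (57/7)**2)) + 193 = (259 - 90*(0 + 3249/49)) + 193 = (259 - 90*3249/49) + 193 = (259 - 292410/49) + 193 = -279719/49 + 193 = -270262/49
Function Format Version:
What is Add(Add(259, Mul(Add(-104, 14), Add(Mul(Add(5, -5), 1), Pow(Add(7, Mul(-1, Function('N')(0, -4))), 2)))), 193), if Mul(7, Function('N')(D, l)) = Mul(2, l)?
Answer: Rational(-270262, 49) ≈ -5515.5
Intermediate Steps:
Function('N')(D, l) = Mul(Rational(2, 7), l) (Function('N')(D, l) = Mul(Rational(1, 7), Mul(2, l)) = Mul(Rational(2, 7), l))
Add(Add(259, Mul(Add(-104, 14), Add(Mul(Add(5, -5), 1), Pow(Add(7, Mul(-1, Function('N')(0, -4))), 2)))), 193) = Add(Add(259, Mul(Add(-104, 14), Add(Mul(Add(5, -5), 1), Pow(Add(7, Mul(-1, Mul(Rational(2, 7), -4))), 2)))), 193) = Add(Add(259, Mul(-90, Add(Mul(0, 1), Pow(Add(7, Mul(-1, Rational(-8, 7))), 2)))), 193) = Add(Add(259, Mul(-90, Add(0, Pow(Add(7, Rational(8, 7)), 2)))), 193) = Add(Add(259, Mul(-90, Add(0, Pow(Rational(57, 7), 2)))), 193) = Add(Add(259, Mul(-90, Add(0, Rational(3249, 49)))), 193) = Add(Add(259, Mul(-90, Rational(3249, 49))), 193) = Add(Add(259, Rational(-292410, 49)), 193) = Add(Rational(-279719, 49), 193) = Rational(-270262, 49)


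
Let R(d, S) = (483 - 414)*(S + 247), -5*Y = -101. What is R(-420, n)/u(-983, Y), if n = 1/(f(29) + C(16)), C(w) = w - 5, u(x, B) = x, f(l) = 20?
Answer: -528402/30473 ≈ -17.340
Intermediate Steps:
Y = 101/5 (Y = -⅕*(-101) = 101/5 ≈ 20.200)
C(w) = -5 + w
n = 1/31 (n = 1/(20 + (-5 + 16)) = 1/(20 + 11) = 1/31 ≈ 0.032258)
R(d, S) = 17043 + 69*S (R(d, S) = 69*(247 + S) = 17043 + 69*S)
R(-420, n)/u(-983, Y) = (17043 + 69*(1/31))/(-983) = (17043 + 69/31)*(-1/983) = (528402/31)*(-1/983) = -528402/30473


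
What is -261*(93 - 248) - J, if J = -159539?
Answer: 199994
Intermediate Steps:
-261*(93 - 248) - J = -261*(93 - 248) - 1*(-159539) = -261*(-155) + 159539 = 40455 + 159539 = 199994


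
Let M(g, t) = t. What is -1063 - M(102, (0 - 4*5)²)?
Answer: -1463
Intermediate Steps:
-1063 - M(102, (0 - 4*5)²) = -1063 - (0 - 4*5)² = -1063 - (0 - 20)² = -1063 - 1*(-20)² = -1063 - 1*400 = -1063 - 400 = -1463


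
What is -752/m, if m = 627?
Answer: -752/627 ≈ -1.1994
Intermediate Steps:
-752/m = -752/627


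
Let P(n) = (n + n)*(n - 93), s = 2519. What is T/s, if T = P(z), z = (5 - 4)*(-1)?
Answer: 188/2519 ≈ 0.074633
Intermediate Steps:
z = -1 (z = 1*(-1) = -1)
P(n) = 2*n*(-93 + n) (P(n) = (2*n)*(-93 + n) = 2*n*(-93 + n))
T = 188 (T = 2*(-1)*(-93 - 1) = 2*(-1)*(-94) = 188)
T/s = 188/2519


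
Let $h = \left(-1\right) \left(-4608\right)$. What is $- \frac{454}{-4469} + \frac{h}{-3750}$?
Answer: $- \frac{3148442}{2793125} \approx -1.1272$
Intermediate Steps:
$h = 4608$
$- \frac{454}{-4469} + \frac{h}{-3750} = - \frac{454}{-4469} + \frac{4608}{-3750} = \left(-454\right) \left(- \frac{1}{4469}\right) + 4608 \left(- \frac{1}{3750}\right) = \frac{454}{4469} - \frac{768}{625} = - \frac{3148442}{2793125}$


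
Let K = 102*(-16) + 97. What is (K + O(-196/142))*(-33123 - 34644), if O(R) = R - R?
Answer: 104022345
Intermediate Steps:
O(R) = 0
K = -1535 (K = -1632 + 97 = -1535)
(K + O(-196/142))*(-33123 - 34644) = (-1535 + 0)*(-33123 - 34644) = -1535*(-67767) = 104022345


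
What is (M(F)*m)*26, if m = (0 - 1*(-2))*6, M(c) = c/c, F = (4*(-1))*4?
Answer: 312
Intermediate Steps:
F = -16 (F = -4*4 = -16)
M(c) = 1
m = 12 (m = (0 + 2)*6 = 2*6 = 12)
(M(F)*m)*26 = (1*12)*26 = 12*26 = 312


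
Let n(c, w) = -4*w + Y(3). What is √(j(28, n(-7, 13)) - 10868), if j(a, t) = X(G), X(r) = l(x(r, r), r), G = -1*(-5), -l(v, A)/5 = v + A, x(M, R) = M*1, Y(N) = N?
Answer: I*√10918 ≈ 104.49*I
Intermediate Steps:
n(c, w) = 3 - 4*w (n(c, w) = -4*w + 3 = 3 - 4*w)
x(M, R) = M
l(v, A) = -5*A - 5*v (l(v, A) = -5*(v + A) = -5*(A + v) = -5*A - 5*v)
G = 5
X(r) = -10*r (X(r) = -5*r - 5*r = -10*r)
j(a, t) = -50 (j(a, t) = -10*5 = -50)
√(j(28, n(-7, 13)) - 10868) = √(-50 - 10868) = √(-10918) = I*√10918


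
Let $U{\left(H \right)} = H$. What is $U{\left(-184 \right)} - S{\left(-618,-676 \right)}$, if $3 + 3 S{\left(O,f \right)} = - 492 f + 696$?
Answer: $-111279$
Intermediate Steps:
$S{\left(O,f \right)} = 231 - 164 f$ ($S{\left(O,f \right)} = -1 + \frac{- 492 f + 696}{3} = -1 + \frac{696 - 492 f}{3} = -1 - \left(-232 + 164 f\right) = 231 - 164 f$)
$U{\left(-184 \right)} - S{\left(-618,-676 \right)} = -184 - \left(231 - -110864\right) = -184 - \left(231 + 110864\right) = -184 - 111095 = -111279$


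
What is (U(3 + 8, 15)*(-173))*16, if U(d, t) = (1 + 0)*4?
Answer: -11072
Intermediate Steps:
U(d, t) = 4 (U(d, t) = 1*4 = 4)
(U(3 + 8, 15)*(-173))*16 = (4*(-173))*16 = -692*16 = -11072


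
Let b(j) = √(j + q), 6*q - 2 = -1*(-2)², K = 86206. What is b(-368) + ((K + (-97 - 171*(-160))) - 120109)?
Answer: -6640 + I*√3315/3 ≈ -6640.0 + 19.192*I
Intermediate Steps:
q = -⅓ (q = ⅓ + (-1*(-2)²)/6 = ⅓ + (-1*4)/6 = ⅓ + (⅙)*(-4) = ⅓ - ⅔ = -⅓ ≈ -0.33333)
b(j) = √(-⅓ + j) (b(j) = √(j - ⅓) = √(-⅓ + j))
b(-368) + ((K + (-97 - 171*(-160))) - 120109) = √(-3 + 9*(-368))/3 + ((86206 + (-97 - 171*(-160))) - 120109) = √(-3 - 3312)/3 + ((86206 + (-97 + 27360)) - 120109) = √(-3315)/3 + ((86206 + 27263) - 120109) = (I*√3315)/3 + (113469 - 120109) = I*√3315/3 - 6640 = -6640 + I*√3315/3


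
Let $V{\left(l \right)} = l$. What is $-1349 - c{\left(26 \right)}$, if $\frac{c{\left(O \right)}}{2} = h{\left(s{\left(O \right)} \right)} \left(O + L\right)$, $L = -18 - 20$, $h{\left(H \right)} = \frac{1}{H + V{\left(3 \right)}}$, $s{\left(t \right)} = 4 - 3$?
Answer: $-1343$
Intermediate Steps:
$s{\left(t \right)} = 1$
$h{\left(H \right)} = \frac{1}{3 + H}$ ($h{\left(H \right)} = \frac{1}{H + 3} = \frac{1}{3 + H}$)
$L = -38$ ($L = -18 - 20 = -38$)
$c{\left(O \right)} = -19 + \frac{O}{2}$ ($c{\left(O \right)} = 2 \frac{O - 38}{3 + 1} = 2 \frac{-38 + O}{4} = 2 \left(- \frac{19}{2} + \frac{O}{4}\right) = -19 + \frac{O}{2}$)
$-1349 - c{\left(26 \right)} = -1349 - \left(-19 + \frac{1}{2} \cdot 26\right) = -1349 - \left(-19 + 13\right) = -1349 - -6 = -1349 + 6 = -1343$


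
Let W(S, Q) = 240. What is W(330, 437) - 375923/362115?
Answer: 86531677/362115 ≈ 238.96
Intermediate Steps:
W(330, 437) - 375923/362115 = 240 - 375923/362115 = 86531677/362115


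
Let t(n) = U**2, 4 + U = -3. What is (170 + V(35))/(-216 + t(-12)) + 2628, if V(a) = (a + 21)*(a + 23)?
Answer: 435458/167 ≈ 2607.5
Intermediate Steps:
V(a) = (21 + a)*(23 + a)
U = -7 (U = -4 - 3 = -7)
t(n) = 49 (t(n) = (-7)**2 = 49)
(170 + V(35))/(-216 + t(-12)) + 2628 = (170 + (483 + 35**2 + 44*35))/(-216 + 49) + 2628 = (170 + (483 + 1225 + 1540))/(-167) + 2628 = (170 + 3248)*(-1/167) + 2628 = 3418*(-1/167) + 2628 = -3418/167 + 2628 = 435458/167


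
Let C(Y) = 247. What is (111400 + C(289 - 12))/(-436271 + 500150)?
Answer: 111647/63879 ≈ 1.7478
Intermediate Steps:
(111400 + C(289 - 12))/(-436271 + 500150) = (111400 + 247)/(-436271 + 500150) = 111647/63879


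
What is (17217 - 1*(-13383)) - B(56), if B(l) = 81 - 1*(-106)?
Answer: 30413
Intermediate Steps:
B(l) = 187 (B(l) = 81 + 106 = 187)
(17217 - 1*(-13383)) - B(56) = (17217 - 1*(-13383)) - 1*187 = (17217 + 13383) - 187 = 30600 - 187 = 30413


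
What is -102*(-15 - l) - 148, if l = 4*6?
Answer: 3830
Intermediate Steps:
l = 24
-102*(-15 - l) - 148 = -102*(-15 - 1*24) - 148 = -102*(-15 - 24) - 148 = -102*(-39) - 148 = 3978 - 148 = 3830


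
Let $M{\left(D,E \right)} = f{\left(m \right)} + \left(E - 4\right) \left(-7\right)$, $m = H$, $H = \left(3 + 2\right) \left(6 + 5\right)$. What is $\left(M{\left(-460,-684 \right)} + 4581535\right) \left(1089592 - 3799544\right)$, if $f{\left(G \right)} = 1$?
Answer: $-12428793775104$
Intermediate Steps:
$H = 55$ ($H = 5 \cdot 11 = 55$)
$m = 55$
$M{\left(D,E \right)} = 29 - 7 E$ ($M{\left(D,E \right)} = 1 + \left(E - 4\right) \left(-7\right) = 1 + \left(-4 + E\right) \left(-7\right) = 1 - \left(-28 + 7 E\right) = 29 - 7 E$)
$\left(M{\left(-460,-684 \right)} + 4581535\right) \left(1089592 - 3799544\right) = \left(\left(29 - -4788\right) + 4581535\right) \left(1089592 - 3799544\right) = \left(\left(29 + 4788\right) + 4581535\right) \left(-2709952\right) = \left(4817 + 4581535\right) \left(-2709952\right) = 4586352 \left(-2709952\right) = -12428793775104$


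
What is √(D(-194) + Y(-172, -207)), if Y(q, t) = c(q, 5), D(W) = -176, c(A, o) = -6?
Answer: I*√182 ≈ 13.491*I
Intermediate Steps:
Y(q, t) = -6
√(D(-194) + Y(-172, -207)) = √(-176 - 6) = √(-182) = I*√182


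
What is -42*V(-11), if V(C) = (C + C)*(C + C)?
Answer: -20328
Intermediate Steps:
V(C) = 4*C² (V(C) = (2*C)*(2*C) = 4*C²)
-42*V(-11) = -168*(-11)² = -168*121 = -42*484 = -20328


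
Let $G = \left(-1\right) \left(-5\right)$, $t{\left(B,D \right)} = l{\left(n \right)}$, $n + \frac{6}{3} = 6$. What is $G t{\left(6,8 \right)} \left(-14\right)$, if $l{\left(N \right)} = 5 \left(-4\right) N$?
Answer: $5600$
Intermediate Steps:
$n = 4$ ($n = -2 + 6 = 4$)
$l{\left(N \right)} = - 20 N$
$t{\left(B,D \right)} = -80$ ($t{\left(B,D \right)} = \left(-20\right) 4 = -80$)
$G = 5$
$G t{\left(6,8 \right)} \left(-14\right) = 5 \left(-80\right) \left(-14\right) = \left(-400\right) \left(-14\right) = 5600$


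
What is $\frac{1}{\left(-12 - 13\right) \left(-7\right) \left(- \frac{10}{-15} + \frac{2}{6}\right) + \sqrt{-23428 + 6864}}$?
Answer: $\frac{175}{47189} - \frac{2 i \sqrt{4141}}{47189} \approx 0.0037085 - 0.0027274 i$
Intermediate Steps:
$\frac{1}{\left(-12 - 13\right) \left(-7\right) \left(- \frac{10}{-15} + \frac{2}{6}\right) + \sqrt{-23428 + 6864}} = \frac{1}{\left(-25\right) \left(-7\right) \left(\left(-10\right) \left(- \frac{1}{15}\right) + 2 \cdot \frac{1}{6}\right) + \sqrt{-16564}} = \frac{1}{175 \left(\frac{2}{3} + \frac{1}{3}\right) + 2 i \sqrt{4141}} = \frac{1}{175 \cdot 1 + 2 i \sqrt{4141}} = \frac{1}{175 + 2 i \sqrt{4141}}$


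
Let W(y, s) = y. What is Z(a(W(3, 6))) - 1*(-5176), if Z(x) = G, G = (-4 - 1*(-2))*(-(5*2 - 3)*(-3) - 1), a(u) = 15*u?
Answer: 5136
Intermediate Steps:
G = -40 (G = (-4 + 2)*(-(10 - 3)*(-3) - 1) = -2*(-1*7*(-3) - 1) = -2*(-7*(-3) - 1) = -2*(21 - 1) = -2*20 = -40)
Z(x) = -40
Z(a(W(3, 6))) - 1*(-5176) = -40 - 1*(-5176) = -40 + 5176 = 5136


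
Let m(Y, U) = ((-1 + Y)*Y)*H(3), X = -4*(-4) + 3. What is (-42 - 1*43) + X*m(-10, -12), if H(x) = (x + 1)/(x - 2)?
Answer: 8275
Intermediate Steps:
H(x) = (1 + x)/(-2 + x)
X = 19 (X = 16 + 3 = 19)
m(Y, U) = 4*Y*(-1 + Y) (m(Y, U) = ((-1 + Y)*Y)*((1 + 3)/(-2 + 3)) = (Y*(-1 + Y))*(4/1) = (Y*(-1 + Y))*(1*4) = (Y*(-1 + Y))*4 = 4*Y*(-1 + Y))
(-42 - 1*43) + X*m(-10, -12) = (-42 - 1*43) + 19*(4*(-10)*(-1 - 10)) = (-42 - 43) + 19*(4*(-10)*(-11)) = -85 + 19*440 = -85 + 8360 = 8275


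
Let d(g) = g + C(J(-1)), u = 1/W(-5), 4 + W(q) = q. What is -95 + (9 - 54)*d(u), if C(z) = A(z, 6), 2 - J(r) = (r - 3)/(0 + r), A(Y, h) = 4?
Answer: -270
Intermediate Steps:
W(q) = -4 + q
J(r) = 2 - (-3 + r)/r (J(r) = 2 - (r - 3)/(0 + r) = 2 - (-3 + r)/r)
C(z) = 4
u = -⅑ (u = 1/(-4 - 5) = 1/(-9) = -⅑ ≈ -0.11111)
d(g) = 4 + g (d(g) = g + 4 = 4 + g)
-95 + (9 - 54)*d(u) = -95 + (9 - 54)*(4 - ⅑) = -95 - 45*35/9 = -95 - 175 = -270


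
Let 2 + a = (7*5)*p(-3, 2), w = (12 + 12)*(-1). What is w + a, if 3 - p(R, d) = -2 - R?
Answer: 44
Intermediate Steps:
p(R, d) = 5 + R (p(R, d) = 3 - (-2 - R) = 3 + (2 + R) = 5 + R)
w = -24 (w = 24*(-1) = -24)
a = 68 (a = -2 + (7*5)*(5 - 3) = -2 + 35*2 = -2 + 70 = 68)
w + a = -24 + 68 = 44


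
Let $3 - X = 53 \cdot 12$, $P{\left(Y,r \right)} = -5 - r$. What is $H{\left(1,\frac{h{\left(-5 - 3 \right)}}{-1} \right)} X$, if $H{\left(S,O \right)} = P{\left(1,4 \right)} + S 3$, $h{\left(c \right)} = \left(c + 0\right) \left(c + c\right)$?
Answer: $3798$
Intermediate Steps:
$h{\left(c \right)} = 2 c^{2}$ ($h{\left(c \right)} = c 2 c = 2 c^{2}$)
$H{\left(S,O \right)} = -9 + 3 S$ ($H{\left(S,O \right)} = \left(-5 - 4\right) + S 3 = \left(-5 - 4\right) + 3 S = -9 + 3 S$)
$X = -633$ ($X = 3 - 53 \cdot 12 = 3 - 636 = -633$)
$H{\left(1,\frac{h{\left(-5 - 3 \right)}}{-1} \right)} X = \left(-9 + 3 \cdot 1\right) \left(-633\right) = \left(-9 + 3\right) \left(-633\right) = \left(-6\right) \left(-633\right) = 3798$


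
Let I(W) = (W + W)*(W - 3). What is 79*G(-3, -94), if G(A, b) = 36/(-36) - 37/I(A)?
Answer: -5767/36 ≈ -160.19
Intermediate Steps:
I(W) = 2*W*(-3 + W) (I(W) = (2*W)*(-3 + W) = 2*W*(-3 + W))
G(A, b) = -1 - 37/(2*A*(-3 + A)) (G(A, b) = 36/(-36) - 37*1/(2*A*(-3 + A)) = 36*(-1/36) - 37/(2*A*(-3 + A)) = -1 - 37/(2*A*(-3 + A)))
79*G(-3, -94) = 79*((-37/2 - 1*(-3)*(-3 - 3))/((-3)*(-3 - 3))) = 79*(-1/3*(-37/2 - 1*(-3)*(-6))/(-6)) = 79*(-1/3*(-1/6)*(-37/2 - 18)) = 79*(-1/3*(-1/6)*(-73/2)) = 79*(-73/36) = -5767/36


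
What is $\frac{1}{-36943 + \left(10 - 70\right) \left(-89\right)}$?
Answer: $- \frac{1}{31603} \approx -3.1643 \cdot 10^{-5}$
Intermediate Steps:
$\frac{1}{-36943 + \left(10 - 70\right) \left(-89\right)} = \frac{1}{-36943 - -5340} = \frac{1}{-36943 + 5340} = \frac{1}{-31603} = - \frac{1}{31603}$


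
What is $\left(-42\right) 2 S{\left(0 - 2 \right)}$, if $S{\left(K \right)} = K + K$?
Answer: $336$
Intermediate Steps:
$S{\left(K \right)} = 2 K$
$\left(-42\right) 2 S{\left(0 - 2 \right)} = \left(-42\right) 2 \cdot 2 \left(0 - 2\right) = - 84 \cdot 2 \left(0 - 2\right) = - 84 \cdot 2 \left(-2\right) = \left(-84\right) \left(-4\right) = 336$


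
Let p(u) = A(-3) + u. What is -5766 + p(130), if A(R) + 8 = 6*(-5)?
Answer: -5674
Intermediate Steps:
A(R) = -38 (A(R) = -8 + 6*(-5) = -8 - 30 = -38)
p(u) = -38 + u
-5766 + p(130) = -5766 + (-38 + 130) = -5766 + 92 = -5674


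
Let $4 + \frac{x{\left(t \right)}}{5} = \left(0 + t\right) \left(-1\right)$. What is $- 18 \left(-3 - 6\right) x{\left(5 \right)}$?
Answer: $-7290$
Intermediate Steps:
$x{\left(t \right)} = -20 - 5 t$ ($x{\left(t \right)} = -20 + 5 \left(0 + t\right) \left(-1\right) = -20 + 5 t \left(-1\right) = -20 + 5 \left(- t\right) = -20 - 5 t$)
$- 18 \left(-3 - 6\right) x{\left(5 \right)} = - 18 \left(-3 - 6\right) \left(-20 - 25\right) = \left(-18\right) \left(-9\right) \left(-20 - 25\right) = 162 \left(-45\right) = -7290$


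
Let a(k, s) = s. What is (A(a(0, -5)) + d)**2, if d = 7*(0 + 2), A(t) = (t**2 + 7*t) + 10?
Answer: 196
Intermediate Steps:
A(t) = 10 + t**2 + 7*t
d = 14 (d = 7*2 = 14)
(A(a(0, -5)) + d)**2 = ((10 + (-5)**2 + 7*(-5)) + 14)**2 = ((10 + 25 - 35) + 14)**2 = (0 + 14)**2 = 14**2 = 196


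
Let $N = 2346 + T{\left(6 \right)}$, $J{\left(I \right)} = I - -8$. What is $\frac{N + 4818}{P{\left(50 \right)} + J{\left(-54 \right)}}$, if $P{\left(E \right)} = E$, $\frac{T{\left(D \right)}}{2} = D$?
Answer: $1794$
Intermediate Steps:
$T{\left(D \right)} = 2 D$
$J{\left(I \right)} = 8 + I$ ($J{\left(I \right)} = I + 8 = 8 + I$)
$N = 2358$ ($N = 2346 + 2 \cdot 6 = 2346 + 12 = 2358$)
$\frac{N + 4818}{P{\left(50 \right)} + J{\left(-54 \right)}} = \frac{2358 + 4818}{50 + \left(8 - 54\right)} = \frac{7176}{50 - 46} = \frac{7176}{4} = 7176 \cdot \frac{1}{4} = 1794$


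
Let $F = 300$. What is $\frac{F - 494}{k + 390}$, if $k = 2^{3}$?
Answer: $- \frac{97}{199} \approx -0.48744$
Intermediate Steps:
$k = 8$
$\frac{F - 494}{k + 390} = \frac{300 - 494}{8 + 390} = - \frac{194}{398} = \left(-194\right) \frac{1}{398} = - \frac{97}{199}$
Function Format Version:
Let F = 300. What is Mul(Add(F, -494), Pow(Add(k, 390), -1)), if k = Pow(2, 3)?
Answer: Rational(-97, 199) ≈ -0.48744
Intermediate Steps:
k = 8
Mul(Add(F, -494), Pow(Add(k, 390), -1)) = Mul(Add(300, -494), Pow(Add(8, 390), -1)) = Mul(-194, Pow(398, -1)) = Mul(-194, Rational(1, 398)) = Rational(-97, 199)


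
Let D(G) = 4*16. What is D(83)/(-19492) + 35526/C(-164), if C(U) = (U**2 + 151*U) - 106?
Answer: 86542891/4936349 ≈ 17.532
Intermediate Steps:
C(U) = -106 + U**2 + 151*U
D(G) = 64
D(83)/(-19492) + 35526/C(-164) = 64/(-19492) + 35526/(-106 + (-164)**2 + 151*(-164)) = 64*(-1/19492) + 35526/(-106 + 26896 - 24764) = -16/4873 + 35526/2026 = -16/4873 + 35526*(1/2026) = -16/4873 + 17763/1013 = 86542891/4936349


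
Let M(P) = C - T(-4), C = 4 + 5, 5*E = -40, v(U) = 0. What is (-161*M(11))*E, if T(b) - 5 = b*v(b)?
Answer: 5152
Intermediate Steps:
T(b) = 5 (T(b) = 5 + b*0 = 5 + 0 = 5)
E = -8 (E = (⅕)*(-40) = -8)
C = 9
M(P) = 4 (M(P) = 9 - 1*5 = 9 - 5 = 4)
(-161*M(11))*E = -161*4*(-8) = -644*(-8) = 5152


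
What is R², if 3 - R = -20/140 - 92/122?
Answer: 2768896/182329 ≈ 15.186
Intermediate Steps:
R = 1664/427 (R = 3 - (-20/140 - 92/122) = 3 - (-20*1/140 - 92/122) = 3 - (-⅐ - 1*46/61) = 3 - (-⅐ - 46/61) = 3 - 1*(-383/427) = 3 + 383/427 = 1664/427 ≈ 3.8970)
R² = (1664/427)² = 2768896/182329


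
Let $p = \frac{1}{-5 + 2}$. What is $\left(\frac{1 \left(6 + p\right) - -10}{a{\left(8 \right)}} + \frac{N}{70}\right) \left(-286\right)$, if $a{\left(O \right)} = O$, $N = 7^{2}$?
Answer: $- \frac{45617}{60} \approx -760.28$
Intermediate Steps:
$N = 49$
$p = - \frac{1}{3}$ ($p = \frac{1}{-3} = - \frac{1}{3} \approx -0.33333$)
$\left(\frac{1 \left(6 + p\right) - -10}{a{\left(8 \right)}} + \frac{N}{70}\right) \left(-286\right) = \left(\frac{1 \left(6 - \frac{1}{3}\right) - -10}{8} + \frac{49}{70}\right) \left(-286\right) = \left(\left(1 \cdot \frac{17}{3} + 10\right) \frac{1}{8} + 49 \cdot \frac{1}{70}\right) \left(-286\right) = \left(\left(\frac{17}{3} + 10\right) \frac{1}{8} + \frac{7}{10}\right) \left(-286\right) = \left(\frac{47}{3} \cdot \frac{1}{8} + \frac{7}{10}\right) \left(-286\right) = \left(\frac{47}{24} + \frac{7}{10}\right) \left(-286\right) = \frac{319}{120} \left(-286\right) = - \frac{45617}{60}$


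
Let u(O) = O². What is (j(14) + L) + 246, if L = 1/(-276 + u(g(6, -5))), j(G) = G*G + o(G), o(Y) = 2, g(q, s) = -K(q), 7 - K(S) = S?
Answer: 122099/275 ≈ 444.00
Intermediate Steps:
K(S) = 7 - S
g(q, s) = -7 + q (g(q, s) = -(7 - q) = -7 + q)
j(G) = 2 + G² (j(G) = G*G + 2 = G² + 2 = 2 + G²)
L = -1/275 (L = 1/(-276 + (-7 + 6)²) = 1/(-276 + (-1)²) = 1/(-276 + 1) = 1/(-275) = -1/275 ≈ -0.0036364)
(j(14) + L) + 246 = ((2 + 14²) - 1/275) + 246 = ((2 + 196) - 1/275) + 246 = (198 - 1/275) + 246 = 54449/275 + 246 = 122099/275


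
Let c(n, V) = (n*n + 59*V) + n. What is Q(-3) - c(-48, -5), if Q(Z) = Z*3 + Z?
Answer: -1973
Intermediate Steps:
Q(Z) = 4*Z (Q(Z) = 3*Z + Z = 4*Z)
c(n, V) = n + n² + 59*V (c(n, V) = (n² + 59*V) + n = n + n² + 59*V)
Q(-3) - c(-48, -5) = 4*(-3) - (-48 + (-48)² + 59*(-5)) = -12 - (-48 + 2304 - 295) = -12 - 1*1961 = -12 - 1961 = -1973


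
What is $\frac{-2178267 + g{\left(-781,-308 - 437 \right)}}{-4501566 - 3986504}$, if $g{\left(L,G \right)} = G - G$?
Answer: $\frac{2178267}{8488070} \approx 0.25663$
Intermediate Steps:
$g{\left(L,G \right)} = 0$
$\frac{-2178267 + g{\left(-781,-308 - 437 \right)}}{-4501566 - 3986504} = \frac{-2178267 + 0}{-4501566 - 3986504} = - \frac{2178267}{-8488070} = \left(-2178267\right) \left(- \frac{1}{8488070}\right) = \frac{2178267}{8488070}$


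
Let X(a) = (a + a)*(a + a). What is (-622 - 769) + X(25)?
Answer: 1109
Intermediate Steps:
X(a) = 4*a**2 (X(a) = (2*a)*(2*a) = 4*a**2)
(-622 - 769) + X(25) = (-622 - 769) + 4*25**2 = -1391 + 4*625 = -1391 + 2500 = 1109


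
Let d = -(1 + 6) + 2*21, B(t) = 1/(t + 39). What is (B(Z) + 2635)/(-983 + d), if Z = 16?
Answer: -72463/26070 ≈ -2.7796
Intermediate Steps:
B(t) = 1/(39 + t)
d = 35 (d = -1*7 + 42 = -7 + 42 = 35)
(B(Z) + 2635)/(-983 + d) = (1/(39 + 16) + 2635)/(-983 + 35) = (1/55 + 2635)/(-948) = (1/55 + 2635)*(-1/948) = (144926/55)*(-1/948) = -72463/26070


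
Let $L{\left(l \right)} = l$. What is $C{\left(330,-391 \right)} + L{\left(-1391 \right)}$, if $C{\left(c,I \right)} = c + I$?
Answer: $-1452$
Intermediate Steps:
$C{\left(c,I \right)} = I + c$
$C{\left(330,-391 \right)} + L{\left(-1391 \right)} = \left(-391 + 330\right) - 1391 = -61 - 1391 = -1452$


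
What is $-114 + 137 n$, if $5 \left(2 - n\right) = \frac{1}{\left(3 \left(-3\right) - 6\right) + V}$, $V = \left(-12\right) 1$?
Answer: $\frac{21737}{135} \approx 161.01$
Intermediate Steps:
$V = -12$
$n = \frac{271}{135}$ ($n = 2 - \frac{1}{5 \left(\left(3 \left(-3\right) - 6\right) - 12\right)} = 2 - \frac{1}{5 \left(\left(-9 - 6\right) - 12\right)} = 2 - \frac{1}{5 \left(-15 - 12\right)} = 2 - \frac{1}{5 \left(-27\right)} = 2 - - \frac{1}{135} = 2 + \frac{1}{135} = \frac{271}{135} \approx 2.0074$)
$-114 + 137 n = -114 + 137 \cdot \frac{271}{135} = -114 + \frac{37127}{135} = \frac{21737}{135}$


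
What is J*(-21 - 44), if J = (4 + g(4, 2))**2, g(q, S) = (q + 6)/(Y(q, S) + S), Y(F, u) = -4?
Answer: -65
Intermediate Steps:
g(q, S) = (6 + q)/(-4 + S) (g(q, S) = (q + 6)/(-4 + S) = (6 + q)/(-4 + S))
J = 1 (J = (4 + (6 + 4)/(-4 + 2))**2 = (4 + 10/(-2))**2 = (4 - 1/2*10)**2 = (4 - 5)**2 = (-1)**2 = 1)
J*(-21 - 44) = 1*(-21 - 44) = 1*(-65) = -65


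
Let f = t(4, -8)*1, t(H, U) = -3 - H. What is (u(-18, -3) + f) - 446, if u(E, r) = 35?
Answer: -418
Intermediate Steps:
f = -7 (f = (-3 - 1*4)*1 = (-3 - 4)*1 = -7*1 = -7)
(u(-18, -3) + f) - 446 = (35 - 7) - 446 = 28 - 446 = -418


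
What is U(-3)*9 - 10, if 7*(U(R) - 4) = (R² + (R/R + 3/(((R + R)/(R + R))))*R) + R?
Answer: 128/7 ≈ 18.286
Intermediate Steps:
U(R) = 4 + R²/7 + 5*R/7 (U(R) = 4 + ((R² + (R/R + 3/(((R + R)/(R + R))))*R) + R)/7 = 4 + ((R² + (1 + 3/(((2*R)/((2*R)))))*R) + R)/7 = 4 + ((R² + (1 + 3/(((2*R)*(1/(2*R)))))*R) + R)/7 = 4 + ((R² + (1 + 3/1)*R) + R)/7 = 4 + ((R² + (1 + 3*1)*R) + R)/7 = 4 + ((R² + (1 + 3)*R) + R)/7 = 4 + ((R² + 4*R) + R)/7 = 4 + (R² + 5*R)/7 = 4 + (R²/7 + 5*R/7) = 4 + R²/7 + 5*R/7)
U(-3)*9 - 10 = (4 + (⅐)*(-3)² + (5/7)*(-3))*9 - 10 = (4 + (⅐)*9 - 15/7)*9 - 10 = (4 + 9/7 - 15/7)*9 - 10 = (22/7)*9 - 10 = 198/7 - 10 = 128/7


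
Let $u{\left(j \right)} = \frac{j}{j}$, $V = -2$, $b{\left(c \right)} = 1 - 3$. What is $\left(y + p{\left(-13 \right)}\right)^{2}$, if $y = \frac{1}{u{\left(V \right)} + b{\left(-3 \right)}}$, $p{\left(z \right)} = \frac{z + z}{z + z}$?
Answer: $0$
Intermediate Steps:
$b{\left(c \right)} = -2$ ($b{\left(c \right)} = 1 - 3 = -2$)
$p{\left(z \right)} = 1$ ($p{\left(z \right)} = \frac{2 z}{2 z} = 2 z \frac{1}{2 z} = 1$)
$u{\left(j \right)} = 1$
$y = -1$ ($y = \frac{1}{1 - 2} = \frac{1}{-1} = -1$)
$\left(y + p{\left(-13 \right)}\right)^{2} = \left(-1 + 1\right)^{2} = 0^{2} = 0$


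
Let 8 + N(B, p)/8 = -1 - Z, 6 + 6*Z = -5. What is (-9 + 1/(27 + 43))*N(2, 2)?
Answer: 54094/105 ≈ 515.18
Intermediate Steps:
Z = -11/6 (Z = -1 + (1/6)*(-5) = -1 - 5/6 = -11/6 ≈ -1.8333)
N(B, p) = -172/3 (N(B, p) = -64 + 8*(-1 - 1*(-11/6)) = -64 + 8*(-1 + 11/6) = -64 + 8*(5/6) = -64 + 20/3 = -172/3)
(-9 + 1/(27 + 43))*N(2, 2) = (-9 + 1/(27 + 43))*(-172/3) = (-9 + 1/70)*(-172/3) = -629/70*(-172/3) = 54094/105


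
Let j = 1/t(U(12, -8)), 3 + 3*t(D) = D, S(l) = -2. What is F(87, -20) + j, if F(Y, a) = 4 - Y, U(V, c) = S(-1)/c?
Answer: -925/11 ≈ -84.091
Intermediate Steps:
U(V, c) = -2/c
t(D) = -1 + D/3
j = -12/11 (j = 1/(-1 + (-2/(-8))/3) = 1/(-1 + (-2*(-1/8))/3) = 1/(-1 + (1/3)*(1/4)) = 1/(-1 + 1/12) = 1/(-11/12) = -12/11 ≈ -1.0909)
F(87, -20) + j = (4 - 1*87) - 12/11 = (4 - 87) - 12/11 = -83 - 12/11 = -925/11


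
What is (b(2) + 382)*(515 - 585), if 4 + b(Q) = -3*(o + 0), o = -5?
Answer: -27510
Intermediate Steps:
b(Q) = 11 (b(Q) = -4 - 3*(-5 + 0) = -4 - 3*(-5) = -4 + 15 = 11)
(b(2) + 382)*(515 - 585) = (11 + 382)*(515 - 585) = 393*(-70) = -27510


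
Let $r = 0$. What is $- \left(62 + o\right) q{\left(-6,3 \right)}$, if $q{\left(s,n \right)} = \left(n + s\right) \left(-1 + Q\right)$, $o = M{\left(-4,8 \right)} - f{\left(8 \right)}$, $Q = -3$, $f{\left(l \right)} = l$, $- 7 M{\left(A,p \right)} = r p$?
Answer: $-648$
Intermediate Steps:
$M{\left(A,p \right)} = 0$ ($M{\left(A,p \right)} = - \frac{0 p}{7} = \left(- \frac{1}{7}\right) 0 = 0$)
$o = -8$ ($o = 0 - 8 = -8$)
$q{\left(s,n \right)} = - 4 n - 4 s$ ($q{\left(s,n \right)} = \left(n + s\right) \left(-1 - 3\right) = \left(n + s\right) \left(-4\right) = - 4 n - 4 s$)
$- \left(62 + o\right) q{\left(-6,3 \right)} = - \left(62 - 8\right) \left(\left(-4\right) 3 - -24\right) = - 54 \left(-12 + 24\right) = - 54 \cdot 12 = \left(-1\right) 648 = -648$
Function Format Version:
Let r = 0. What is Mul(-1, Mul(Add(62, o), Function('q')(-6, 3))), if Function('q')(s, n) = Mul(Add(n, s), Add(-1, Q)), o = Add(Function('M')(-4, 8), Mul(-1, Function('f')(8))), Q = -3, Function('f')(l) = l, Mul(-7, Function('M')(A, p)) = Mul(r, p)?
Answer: -648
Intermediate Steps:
Function('M')(A, p) = 0 (Function('M')(A, p) = Mul(Rational(-1, 7), Mul(0, p)) = Mul(Rational(-1, 7), 0) = 0)
o = -8 (o = Add(0, Mul(-1, 8)) = Add(0, -8) = -8)
Function('q')(s, n) = Add(Mul(-4, n), Mul(-4, s)) (Function('q')(s, n) = Mul(Add(n, s), Add(-1, -3)) = Mul(Add(n, s), -4) = Add(Mul(-4, n), Mul(-4, s)))
Mul(-1, Mul(Add(62, o), Function('q')(-6, 3))) = Mul(-1, Mul(Add(62, -8), Add(Mul(-4, 3), Mul(-4, -6)))) = Mul(-1, Mul(54, Add(-12, 24))) = Mul(-1, Mul(54, 12)) = Mul(-1, 648) = -648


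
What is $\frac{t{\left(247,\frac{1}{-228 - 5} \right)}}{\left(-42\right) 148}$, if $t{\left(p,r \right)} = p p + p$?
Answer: $- \frac{7657}{777} \approx -9.8546$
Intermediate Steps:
$t{\left(p,r \right)} = p + p^{2}$ ($t{\left(p,r \right)} = p^{2} + p = p + p^{2}$)
$\frac{t{\left(247,\frac{1}{-228 - 5} \right)}}{\left(-42\right) 148} = \frac{247 \left(1 + 247\right)}{\left(-42\right) 148} = \frac{247 \cdot 248}{-6216} = 61256 \left(- \frac{1}{6216}\right) = - \frac{7657}{777}$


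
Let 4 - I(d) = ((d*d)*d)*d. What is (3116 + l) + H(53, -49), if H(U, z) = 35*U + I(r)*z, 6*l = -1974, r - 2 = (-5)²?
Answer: 26045055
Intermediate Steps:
r = 27 (r = 2 + (-5)² = 2 + 25 = 27)
l = -329 (l = (⅙)*(-1974) = -329)
I(d) = 4 - d⁴ (I(d) = 4 - (d*d)*d*d = 4 - d²*d*d = 4 - d³*d = 4 - d⁴)
H(U, z) = -531437*z + 35*U (H(U, z) = 35*U + (4 - 1*27⁴)*z = 35*U + (4 - 1*531441)*z = 35*U + (4 - 531441)*z = 35*U - 531437*z = -531437*z + 35*U)
(3116 + l) + H(53, -49) = (3116 - 329) + (-531437*(-49) + 35*53) = 2787 + (26040413 + 1855) = 2787 + 26042268 = 26045055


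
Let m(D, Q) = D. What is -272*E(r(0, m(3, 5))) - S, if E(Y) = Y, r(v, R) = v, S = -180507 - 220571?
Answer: 401078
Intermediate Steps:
S = -401078
-272*E(r(0, m(3, 5))) - S = -272*0 - 1*(-401078) = 0 + 401078 = 401078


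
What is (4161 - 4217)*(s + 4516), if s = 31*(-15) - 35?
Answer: -224896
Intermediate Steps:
s = -500 (s = -465 - 35 = -500)
(4161 - 4217)*(s + 4516) = (4161 - 4217)*(-500 + 4516) = -56*4016 = -224896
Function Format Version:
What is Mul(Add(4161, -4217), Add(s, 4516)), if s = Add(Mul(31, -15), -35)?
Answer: -224896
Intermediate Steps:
s = -500 (s = Add(-465, -35) = -500)
Mul(Add(4161, -4217), Add(s, 4516)) = Mul(Add(4161, -4217), Add(-500, 4516)) = Mul(-56, 4016) = -224896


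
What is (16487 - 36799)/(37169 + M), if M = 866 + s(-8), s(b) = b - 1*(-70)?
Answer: -20312/38097 ≈ -0.53316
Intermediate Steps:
s(b) = 70 + b (s(b) = b + 70 = 70 + b)
M = 928 (M = 866 + (70 - 8) = 866 + 62 = 928)
(16487 - 36799)/(37169 + M) = (16487 - 36799)/(37169 + 928) = -20312/38097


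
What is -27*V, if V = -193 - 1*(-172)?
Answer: 567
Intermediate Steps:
V = -21 (V = -193 + 172 = -21)
-27*V = -27*(-21) = 567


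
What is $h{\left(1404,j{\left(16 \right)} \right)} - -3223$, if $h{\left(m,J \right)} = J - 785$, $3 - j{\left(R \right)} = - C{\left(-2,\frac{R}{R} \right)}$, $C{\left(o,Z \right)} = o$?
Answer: $2439$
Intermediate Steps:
$j{\left(R \right)} = 1$ ($j{\left(R \right)} = 3 - \left(-1\right) \left(-2\right) = 3 - 2 = 1$)
$h{\left(m,J \right)} = -785 + J$ ($h{\left(m,J \right)} = J - 785 = -785 + J$)
$h{\left(1404,j{\left(16 \right)} \right)} - -3223 = \left(-785 + 1\right) - -3223 = -784 + 3223 = 2439$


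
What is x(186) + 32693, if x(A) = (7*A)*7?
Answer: 41807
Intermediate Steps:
x(A) = 49*A
x(186) + 32693 = 49*186 + 32693 = 9114 + 32693 = 41807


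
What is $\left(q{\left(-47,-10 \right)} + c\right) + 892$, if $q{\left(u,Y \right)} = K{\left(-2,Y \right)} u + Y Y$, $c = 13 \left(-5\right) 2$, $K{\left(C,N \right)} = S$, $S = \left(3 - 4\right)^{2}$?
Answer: $815$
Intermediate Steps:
$S = 1$ ($S = \left(-1\right)^{2} = 1$)
$K{\left(C,N \right)} = 1$
$c = -130$ ($c = \left(-65\right) 2 = -130$)
$q{\left(u,Y \right)} = u + Y^{2}$ ($q{\left(u,Y \right)} = 1 u + Y Y = u + Y^{2}$)
$\left(q{\left(-47,-10 \right)} + c\right) + 892 = \left(\left(-47 + \left(-10\right)^{2}\right) - 130\right) + 892 = \left(\left(-47 + 100\right) - 130\right) + 892 = \left(53 - 130\right) + 892 = -77 + 892 = 815$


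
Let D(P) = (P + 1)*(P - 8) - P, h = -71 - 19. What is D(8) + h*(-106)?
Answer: 9532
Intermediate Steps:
h = -90
D(P) = -P + (1 + P)*(-8 + P) (D(P) = (1 + P)*(-8 + P) - P = -P + (1 + P)*(-8 + P))
D(8) + h*(-106) = (-8 + 8² - 8*8) - 90*(-106) = (-8 + 64 - 64) + 9540 = -8 + 9540 = 9532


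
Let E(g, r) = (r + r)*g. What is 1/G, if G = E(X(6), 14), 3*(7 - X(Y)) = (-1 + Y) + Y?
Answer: 3/280 ≈ 0.010714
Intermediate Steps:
X(Y) = 22/3 - 2*Y/3 (X(Y) = 7 - ((-1 + Y) + Y)/3 = 7 - (-1 + 2*Y)/3 = 7 + (⅓ - 2*Y/3) = 22/3 - 2*Y/3)
E(g, r) = 2*g*r (E(g, r) = (2*r)*g = 2*g*r)
G = 280/3 (G = 2*(22/3 - ⅔*6)*14 = 2*(22/3 - 4)*14 = 2*(10/3)*14 = 280/3 ≈ 93.333)
1/G = 1/(280/3) = 3/280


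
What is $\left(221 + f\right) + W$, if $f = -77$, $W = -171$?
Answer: $-27$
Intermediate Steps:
$\left(221 + f\right) + W = \left(221 - 77\right) - 171 = 144 - 171 = -27$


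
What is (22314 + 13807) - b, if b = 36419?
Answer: -298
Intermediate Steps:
(22314 + 13807) - b = (22314 + 13807) - 1*36419 = 36121 - 36419 = -298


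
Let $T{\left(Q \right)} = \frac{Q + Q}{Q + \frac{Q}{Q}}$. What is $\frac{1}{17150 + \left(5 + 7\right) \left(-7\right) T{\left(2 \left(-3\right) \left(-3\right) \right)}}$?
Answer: $\frac{19}{322826} \approx 5.8855 \cdot 10^{-5}$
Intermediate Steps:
$T{\left(Q \right)} = \frac{2 Q}{1 + Q}$ ($T{\left(Q \right)} = \frac{2 Q}{Q + 1} = \frac{2 Q}{1 + Q}$)
$\frac{1}{17150 + \left(5 + 7\right) \left(-7\right) T{\left(2 \left(-3\right) \left(-3\right) \right)}} = \frac{1}{17150 + \left(5 + 7\right) \left(-7\right) \frac{2 \cdot 2 \left(-3\right) \left(-3\right)}{1 + 2 \left(-3\right) \left(-3\right)}} = \frac{1}{17150 + 12 \left(-7\right) \frac{2 \left(\left(-6\right) \left(-3\right)\right)}{1 - -18}} = \frac{1}{17150 - 84 \cdot 2 \cdot 18 \frac{1}{1 + 18}} = \frac{1}{17150 - 84 \cdot 2 \cdot 18 \cdot \frac{1}{19}} = \frac{1}{17150 - \frac{3024}{19}} = \frac{1}{\frac{322826}{19}} = \frac{19}{322826}$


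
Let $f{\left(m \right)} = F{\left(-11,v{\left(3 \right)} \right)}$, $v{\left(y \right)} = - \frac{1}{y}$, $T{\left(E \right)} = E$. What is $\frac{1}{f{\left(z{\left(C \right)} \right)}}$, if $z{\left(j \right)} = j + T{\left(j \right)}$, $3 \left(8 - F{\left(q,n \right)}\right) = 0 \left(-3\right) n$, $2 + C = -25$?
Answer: $\frac{1}{8} \approx 0.125$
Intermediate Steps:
$C = -27$ ($C = -2 - 25 = -27$)
$F{\left(q,n \right)} = 8$ ($F{\left(q,n \right)} = 8 - \frac{0 \left(-3\right) n}{3} = 8 - \frac{0 n}{3} = 8 - 0 = 8 + 0 = 8$)
$z{\left(j \right)} = 2 j$ ($z{\left(j \right)} = j + j = 2 j$)
$f{\left(m \right)} = 8$
$\frac{1}{f{\left(z{\left(C \right)} \right)}} = \frac{1}{8}$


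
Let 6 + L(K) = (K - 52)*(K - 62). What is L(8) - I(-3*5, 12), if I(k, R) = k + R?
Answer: 2373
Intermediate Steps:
I(k, R) = R + k
L(K) = -6 + (-62 + K)*(-52 + K) (L(K) = -6 + (K - 52)*(K - 62) = -6 + (-52 + K)*(-62 + K) = -6 + (-62 + K)*(-52 + K))
L(8) - I(-3*5, 12) = (3218 + 8**2 - 114*8) - (12 - 3*5) = (3218 + 64 - 912) - (12 - 15) = 2370 - 1*(-3) = 2370 + 3 = 2373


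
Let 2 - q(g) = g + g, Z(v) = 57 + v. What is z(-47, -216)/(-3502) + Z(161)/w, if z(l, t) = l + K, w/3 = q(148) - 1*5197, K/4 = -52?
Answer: 202187/3393438 ≈ 0.059582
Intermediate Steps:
K = -208 (K = 4*(-52) = -208)
q(g) = 2 - 2*g (q(g) = 2 - (g + g) = 2 - 2*g)
w = -16473 (w = 3*((2 - 2*148) - 1*5197) = 3*((2 - 296) - 5197) = 3*(-294 - 5197) = 3*(-5491) = -16473)
z(l, t) = -208 + l (z(l, t) = l - 208 = -208 + l)
z(-47, -216)/(-3502) + Z(161)/w = (-208 - 47)/(-3502) + (57 + 161)/(-16473) = -255*(-1/3502) + 218*(-1/16473) = 15/206 - 218/16473 = 202187/3393438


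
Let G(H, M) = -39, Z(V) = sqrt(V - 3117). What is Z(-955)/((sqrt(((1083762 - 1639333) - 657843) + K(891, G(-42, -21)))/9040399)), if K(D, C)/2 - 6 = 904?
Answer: 18080798*sqrt(308350673)/605797 ≈ 5.2410e+5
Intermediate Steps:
Z(V) = sqrt(-3117 + V)
K(D, C) = 1820 (K(D, C) = 12 + 2*904 = 12 + 1808 = 1820)
Z(-955)/((sqrt(((1083762 - 1639333) - 657843) + K(891, G(-42, -21)))/9040399)) = sqrt(-3117 - 955)/((sqrt(((1083762 - 1639333) - 657843) + 1820)/9040399)) = sqrt(-4072)/((sqrt((-555571 - 657843) + 1820)*(1/9040399))) = (2*I*sqrt(1018))/((sqrt(-1213414 + 1820)*(1/9040399))) = (2*I*sqrt(1018))/((sqrt(-1211594)*(1/9040399))) = (2*I*sqrt(1018))/(((I*sqrt(1211594))*(1/9040399))) = (2*I*sqrt(1018))/((I*sqrt(1211594)/9040399)) = (2*I*sqrt(1018))*(-9040399*I*sqrt(1211594)/1211594) = 18080798*sqrt(308350673)/605797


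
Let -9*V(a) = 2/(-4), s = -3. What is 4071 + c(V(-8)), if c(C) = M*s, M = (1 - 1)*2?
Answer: 4071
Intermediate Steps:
M = 0 (M = 0*2 = 0)
V(a) = 1/18 (V(a) = -2/(9*(-4)) = -2*(-1)/(9*4) = -1/9*(-1/2) = 1/18)
c(C) = 0 (c(C) = 0*(-3) = 0)
4071 + c(V(-8)) = 4071 + 0 = 4071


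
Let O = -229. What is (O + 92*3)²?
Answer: 2209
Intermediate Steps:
(O + 92*3)² = (-229 + 92*3)² = (-229 + 276)² = 47² = 2209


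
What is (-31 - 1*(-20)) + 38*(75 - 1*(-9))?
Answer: 3181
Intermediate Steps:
(-31 - 1*(-20)) + 38*(75 - 1*(-9)) = (-31 + 20) + 38*(75 + 9) = -11 + 38*84 = -11 + 3192 = 3181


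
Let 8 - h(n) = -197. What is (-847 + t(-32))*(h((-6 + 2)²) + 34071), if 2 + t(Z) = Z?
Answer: -30197156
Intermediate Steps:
t(Z) = -2 + Z
h(n) = 205 (h(n) = 8 - 1*(-197) = 8 + 197 = 205)
(-847 + t(-32))*(h((-6 + 2)²) + 34071) = (-847 + (-2 - 32))*(205 + 34071) = (-847 - 34)*34276 = -881*34276 = -30197156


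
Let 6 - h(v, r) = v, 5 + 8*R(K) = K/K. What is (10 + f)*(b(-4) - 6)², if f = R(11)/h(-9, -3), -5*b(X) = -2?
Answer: 117208/375 ≈ 312.55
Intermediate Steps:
b(X) = ⅖ (b(X) = -⅕*(-2) = ⅖)
R(K) = -½ (R(K) = -5/8 + (K/K)/8 = -5/8 + (⅛)*1 = -5/8 + ⅛ = -½)
h(v, r) = 6 - v
f = -1/30 (f = -1/(2*(6 - 1*(-9))) = -1/(2*(6 + 9)) = -½/15 = -½*1/15 = -1/30 ≈ -0.033333)
(10 + f)*(b(-4) - 6)² = (10 - 1/30)*(⅖ - 6)² = 299*(-28/5)²/30 = (299/30)*(784/25) = 117208/375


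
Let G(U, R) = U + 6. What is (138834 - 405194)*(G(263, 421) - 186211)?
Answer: 49527511120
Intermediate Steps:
G(U, R) = 6 + U
(138834 - 405194)*(G(263, 421) - 186211) = (138834 - 405194)*((6 + 263) - 186211) = -266360*(269 - 186211) = -266360*(-185942) = 49527511120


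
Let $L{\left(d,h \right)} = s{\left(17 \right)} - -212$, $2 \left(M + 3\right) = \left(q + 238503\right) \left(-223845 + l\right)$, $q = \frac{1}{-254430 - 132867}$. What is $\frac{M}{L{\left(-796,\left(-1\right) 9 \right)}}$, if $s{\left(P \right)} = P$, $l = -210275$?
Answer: $- \frac{20050157007575291}{88691013} \approx -2.2607 \cdot 10^{8}$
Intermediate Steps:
$q = - \frac{1}{387297}$ ($q = \frac{1}{-387297} = - \frac{1}{387297} \approx -2.582 \cdot 10^{-6}$)
$M = - \frac{20050157007575291}{387297}$ ($M = -3 + \frac{\left(- \frac{1}{387297} + 238503\right) \left(-223845 - 210275\right)}{2} = -3 + \frac{\frac{92371496390}{387297} \left(-434120\right)}{2} = -3 + \frac{1}{2} \left(- \frac{40100314012826800}{387297}\right) = -3 - \frac{20050157006413400}{387297} = - \frac{20050157007575291}{387297} \approx -5.1769 \cdot 10^{10}$)
$L{\left(d,h \right)} = 229$ ($L{\left(d,h \right)} = 17 - -212 = 17 + 212 = 229$)
$\frac{M}{L{\left(-796,\left(-1\right) 9 \right)}} = - \frac{20050157007575291}{387297 \cdot 229} = \left(- \frac{20050157007575291}{387297}\right) \frac{1}{229} = - \frac{20050157007575291}{88691013}$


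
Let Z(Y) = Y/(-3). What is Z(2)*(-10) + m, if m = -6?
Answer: 2/3 ≈ 0.66667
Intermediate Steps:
Z(Y) = -Y/3 (Z(Y) = Y*(-1/3) = -Y/3)
Z(2)*(-10) + m = -1/3*2*(-10) - 6 = -2/3*(-10) - 6 = 20/3 - 6 = 2/3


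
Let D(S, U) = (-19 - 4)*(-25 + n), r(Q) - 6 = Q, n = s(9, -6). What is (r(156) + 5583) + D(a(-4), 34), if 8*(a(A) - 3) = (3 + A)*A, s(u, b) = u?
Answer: 6113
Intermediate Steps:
n = 9
r(Q) = 6 + Q
a(A) = 3 + A*(3 + A)/8 (a(A) = 3 + ((3 + A)*A)/8 = 3 + (A*(3 + A))/8 = 3 + A*(3 + A)/8)
D(S, U) = 368 (D(S, U) = (-19 - 4)*(-25 + 9) = -23*(-16) = 368)
(r(156) + 5583) + D(a(-4), 34) = ((6 + 156) + 5583) + 368 = (162 + 5583) + 368 = 5745 + 368 = 6113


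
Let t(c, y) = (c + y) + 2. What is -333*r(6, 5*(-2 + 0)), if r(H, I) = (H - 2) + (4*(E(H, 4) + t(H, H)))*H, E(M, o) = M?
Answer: -161172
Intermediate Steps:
t(c, y) = 2 + c + y
r(H, I) = -2 + H + H*(8 + 12*H) (r(H, I) = (H - 2) + (4*(H + (2 + H + H)))*H = (-2 + H) + (4*(H + (2 + 2*H)))*H = (-2 + H) + (4*(2 + 3*H))*H = (-2 + H) + (8 + 12*H)*H = (-2 + H) + H*(8 + 12*H) = -2 + H + H*(8 + 12*H))
-333*r(6, 5*(-2 + 0)) = -333*(-2 + 9*6 + 12*6²) = -333*(-2 + 54 + 12*36) = -333*(-2 + 54 + 432) = -333*484 = -161172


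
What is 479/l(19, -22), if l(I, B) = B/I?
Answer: -9101/22 ≈ -413.68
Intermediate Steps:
479/l(19, -22) = 479/((-22/19)) = 479/((-22*1/19)) = 479/(-22/19) = 479*(-19/22) = -9101/22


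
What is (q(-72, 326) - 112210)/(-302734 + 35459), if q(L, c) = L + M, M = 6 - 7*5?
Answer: 112311/267275 ≈ 0.42021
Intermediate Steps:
M = -29 (M = 6 - 35 = -29)
q(L, c) = -29 + L (q(L, c) = L - 29 = -29 + L)
(q(-72, 326) - 112210)/(-302734 + 35459) = ((-29 - 72) - 112210)/(-302734 + 35459) = (-101 - 112210)/(-267275) = -112311*(-1/267275) = 112311/267275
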